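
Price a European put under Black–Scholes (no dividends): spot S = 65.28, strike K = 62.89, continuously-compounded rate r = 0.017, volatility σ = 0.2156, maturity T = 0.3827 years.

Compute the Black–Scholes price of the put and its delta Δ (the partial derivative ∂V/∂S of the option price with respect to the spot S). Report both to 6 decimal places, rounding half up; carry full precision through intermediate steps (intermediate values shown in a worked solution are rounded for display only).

σ√T = 0.2156·√0.3827 = 0.133376
d₁ = (ln(S/K) + (r+σ²/2)T) / (σ√T) = (ln(65.28/62.89) + (0.017+0.2156²/2)·0.3827) / 0.133376 = (0.037299 + 0.015400) / 0.133376 = 0.395116
d₂ = d₁ − σ√T = 0.395116 − 0.133376 = 0.261740
e^{−rT} = e^{−0.017·0.3827} = 0.993515
N(−d₁) = 0.346379,  N(−d₂) = 0.396761
Put price V = K·e^{−rT}·N(−d₂) − S·N(−d₁) = 24.790487 − 22.611597 = 2.178890
Δ = −N(−d₁) = -0.346379

price = 2.178890
Δ = -0.346379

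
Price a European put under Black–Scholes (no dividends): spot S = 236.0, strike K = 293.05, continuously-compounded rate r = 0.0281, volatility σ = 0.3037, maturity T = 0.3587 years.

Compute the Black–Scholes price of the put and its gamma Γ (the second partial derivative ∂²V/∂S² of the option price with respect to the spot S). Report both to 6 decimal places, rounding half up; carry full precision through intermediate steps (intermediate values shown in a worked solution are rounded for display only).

price = 57.149323
Γ = 0.005389

σ√T = 0.3037·√0.3587 = 0.181891
d₁ = (ln(S/K) + (r+σ²/2)T) / (σ√T) = (ln(236.0/293.05) + (0.0281+0.3037²/2)·0.3587) / 0.181891 = (-0.216511 + 0.026622) / 0.181891 = -1.043978
d₂ = d₁ − σ√T = -1.043978 − 0.181891 = -1.225869
e^{−rT} = e^{−0.0281·0.3587} = 0.989971
N(−d₁) = 0.851752,  N(−d₂) = 0.889876
Put price V = K·e^{−rT}·N(−d₂) − S·N(−d₁) = 258.162837 − 201.013515 = 57.149323
φ(d₁) = (1/√(2π))·e^{−d₁²/2} = 0.231336
Γ = φ(d₁) / (S·σ·√T) = 0.005389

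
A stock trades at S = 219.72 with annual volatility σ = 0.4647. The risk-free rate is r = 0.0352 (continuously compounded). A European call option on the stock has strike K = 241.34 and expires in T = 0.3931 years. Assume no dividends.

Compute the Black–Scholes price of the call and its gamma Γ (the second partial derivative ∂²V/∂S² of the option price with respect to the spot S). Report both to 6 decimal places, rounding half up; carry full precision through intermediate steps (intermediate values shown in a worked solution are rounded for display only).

σ√T = 0.4647·√0.3931 = 0.291356
d₁ = (ln(S/K) + (r+σ²/2)T) / (σ√T) = (ln(219.72/241.34) + (0.0352+0.4647²/2)·0.3931) / 0.291356 = (-0.093853 + 0.056281) / 0.291356 = -0.128953
d₂ = d₁ − σ√T = -0.128953 − 0.291356 = -0.420310
e^{−rT} = e^{−0.0352·0.3931} = 0.986258
N(d₁) = 0.448697,  N(d₂) = 0.337130
Call price V = S·N(d₁) − K·e^{−rT}·N(d₂) = 98.587754 − 80.244791 = 18.342963
φ(d₁) = (1/√(2π))·e^{−d₁²/2} = 0.395639
Γ = φ(d₁) / (S·σ·√T) = 0.006180

price = 18.342963
Γ = 0.006180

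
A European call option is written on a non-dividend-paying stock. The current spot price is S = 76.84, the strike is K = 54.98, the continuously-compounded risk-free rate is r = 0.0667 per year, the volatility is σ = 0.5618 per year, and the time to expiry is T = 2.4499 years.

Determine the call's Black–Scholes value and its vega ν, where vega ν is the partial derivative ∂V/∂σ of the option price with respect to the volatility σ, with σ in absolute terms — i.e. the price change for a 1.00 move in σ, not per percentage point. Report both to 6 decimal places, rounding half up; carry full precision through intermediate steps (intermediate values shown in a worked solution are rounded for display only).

σ√T = 0.5618·√2.4499 = 0.879338
d₁ = (ln(S/K) + (r+σ²/2)T) / (σ√T) = (ln(76.84/54.98) + (0.0667+0.5618²/2)·2.4499) / 0.879338 = (0.334756 + 0.550026) / 0.879338 = 1.006191
d₂ = d₁ − σ√T = 1.006191 − 0.879338 = 0.126853
e^{−rT} = e^{−0.0667·2.4499} = 0.849244
N(d₁) = 0.842838,  N(d₂) = 0.550471
Call price V = S·N(d₁) − K·e^{−rT}·N(d₂) = 64.763680 − 25.702315 = 39.061365
φ(d₁) = (1/√(2π))·e^{−d₁²/2} = 0.240473
ν = S·φ(d₁)·√T = 28.921938

price = 39.061365
ν = 28.921938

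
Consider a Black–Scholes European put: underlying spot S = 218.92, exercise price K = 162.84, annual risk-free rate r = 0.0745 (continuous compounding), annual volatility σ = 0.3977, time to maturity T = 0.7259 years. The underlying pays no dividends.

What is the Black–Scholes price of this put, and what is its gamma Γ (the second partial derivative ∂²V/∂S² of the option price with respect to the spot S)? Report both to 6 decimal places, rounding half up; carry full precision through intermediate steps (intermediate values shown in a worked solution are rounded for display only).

price = 4.825574
Γ = 0.002610

σ√T = 0.3977·√0.7259 = 0.338839
d₁ = (ln(S/K) + (r+σ²/2)T) / (σ√T) = (ln(218.92/162.84) + (0.0745+0.3977²/2)·0.7259) / 0.338839 = (0.295938 + 0.111486) / 0.338839 = 1.202410
d₂ = d₁ − σ√T = 1.202410 − 0.338839 = 0.863570
e^{−rT} = e^{−0.0745·0.7259} = 0.947357
N(−d₁) = 0.114602,  N(−d₂) = 0.193912
Put price V = K·e^{−rT}·N(−d₂) − S·N(−d₁) = 29.914332 − 25.088758 = 4.825574
φ(d₁) = (1/√(2π))·e^{−d₁²/2} = 0.193625
Γ = φ(d₁) / (S·σ·√T) = 0.002610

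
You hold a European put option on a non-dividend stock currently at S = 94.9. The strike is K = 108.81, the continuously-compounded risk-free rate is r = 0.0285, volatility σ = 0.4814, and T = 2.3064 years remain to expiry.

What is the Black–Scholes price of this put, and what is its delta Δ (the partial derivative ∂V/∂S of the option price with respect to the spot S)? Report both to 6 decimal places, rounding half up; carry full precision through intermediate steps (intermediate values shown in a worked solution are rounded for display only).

σ√T = 0.4814·√2.3064 = 0.731094
d₁ = (ln(S/K) + (r+σ²/2)T) / (σ√T) = (ln(94.9/108.81) + (0.0285+0.4814²/2)·2.3064) / 0.731094 = (-0.136780 + 0.332982) / 0.731094 = 0.268368
d₂ = d₁ − σ√T = 0.268368 − 0.731094 = -0.462726
e^{−rT} = e^{−0.0285·2.3064} = 0.936381
N(−d₁) = 0.394208,  N(−d₂) = 0.678220
Put price V = K·e^{−rT}·N(−d₂) − S·N(−d₁) = 69.102221 − 37.410343 = 31.691878
Δ = −N(−d₁) = -0.394208

price = 31.691878
Δ = -0.394208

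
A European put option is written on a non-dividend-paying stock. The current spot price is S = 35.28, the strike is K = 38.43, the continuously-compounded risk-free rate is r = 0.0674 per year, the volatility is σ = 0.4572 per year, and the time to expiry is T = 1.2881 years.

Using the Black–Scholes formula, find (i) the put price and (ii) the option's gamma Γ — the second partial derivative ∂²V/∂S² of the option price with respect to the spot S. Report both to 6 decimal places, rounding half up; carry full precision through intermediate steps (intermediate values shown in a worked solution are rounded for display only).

price = 7.194698
Γ = 0.021057

σ√T = 0.4572·√1.2881 = 0.518897
d₁ = (ln(S/K) + (r+σ²/2)T) / (σ√T) = (ln(35.28/38.43) + (0.0674+0.4572²/2)·1.2881) / 0.518897 = (-0.085522 + 0.221445) / 0.518897 = 0.261946
d₂ = d₁ − σ√T = 0.261946 − 0.518897 = -0.256951
e^{−rT} = e^{−0.0674·1.2881} = 0.916844
N(−d₁) = 0.396682,  N(−d₂) = 0.601392
Put price V = K·e^{−rT}·N(−d₂) − S·N(−d₁) = 21.189628 − 13.994931 = 7.194698
φ(d₁) = (1/√(2π))·e^{−d₁²/2} = 0.385488
Γ = φ(d₁) / (S·σ·√T) = 0.021057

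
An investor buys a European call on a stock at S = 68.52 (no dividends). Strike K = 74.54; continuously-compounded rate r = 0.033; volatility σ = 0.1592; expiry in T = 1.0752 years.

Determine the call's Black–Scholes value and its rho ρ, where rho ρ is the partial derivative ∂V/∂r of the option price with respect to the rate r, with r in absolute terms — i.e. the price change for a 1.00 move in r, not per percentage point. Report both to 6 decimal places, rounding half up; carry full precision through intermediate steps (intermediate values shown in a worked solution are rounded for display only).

price = 3.108438
ρ = 27.290982

σ√T = 0.1592·√1.0752 = 0.165077
d₁ = (ln(S/K) + (r+σ²/2)T) / (σ√T) = (ln(68.52/74.54) + (0.033+0.1592²/2)·1.0752) / 0.165077 = (-0.084210 + 0.049107) / 0.165077 = -0.212648
d₂ = d₁ − σ√T = -0.212648 − 0.165077 = -0.377725
e^{−rT} = e^{−0.033·1.0752} = 0.965140
N(d₁) = 0.415801,  N(d₂) = 0.352817
Call price V = S·N(d₁) − K·e^{−rT}·N(d₂) = 28.490675 − 25.382237 = 3.108438
ρ = K·T·e^{−rT}·N(d₂) = 27.290982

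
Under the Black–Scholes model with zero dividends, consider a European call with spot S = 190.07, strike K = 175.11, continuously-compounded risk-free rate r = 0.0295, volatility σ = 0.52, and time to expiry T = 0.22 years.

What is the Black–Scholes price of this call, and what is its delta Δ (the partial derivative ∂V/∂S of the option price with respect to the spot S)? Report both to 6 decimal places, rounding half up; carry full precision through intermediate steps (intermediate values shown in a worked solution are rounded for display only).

σ√T = 0.52·√0.22 = 0.243902
d₁ = (ln(S/K) + (r+σ²/2)T) / (σ√T) = (ln(190.07/175.11) + (0.0295+0.52²/2)·0.22) / 0.243902 = (0.081978 + 0.036234) / 0.243902 = 0.484671
d₂ = d₁ − σ√T = 0.484671 − 0.243902 = 0.240770
e^{−rT} = e^{−0.0295·0.22} = 0.993531
N(d₁) = 0.686045,  N(d₂) = 0.595133
Call price V = S·N(d₁) − K·e^{−rT}·N(d₂) = 130.396608 − 103.539604 = 26.857003
Δ = N(d₁) = 0.686045

price = 26.857003
Δ = 0.686045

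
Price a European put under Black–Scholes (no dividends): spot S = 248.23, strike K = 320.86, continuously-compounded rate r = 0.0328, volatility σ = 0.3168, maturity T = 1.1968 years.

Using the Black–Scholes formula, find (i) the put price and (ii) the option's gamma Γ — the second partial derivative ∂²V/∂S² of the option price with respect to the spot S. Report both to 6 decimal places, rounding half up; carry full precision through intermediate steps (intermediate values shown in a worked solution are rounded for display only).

price = 75.624211
Γ = 0.004183

σ√T = 0.3168·√1.1968 = 0.346574
d₁ = (ln(S/K) + (r+σ²/2)T) / (σ√T) = (ln(248.23/320.86) + (0.0328+0.3168²/2)·1.1968) / 0.346574 = (-0.256649 + 0.099312) / 0.346574 = -0.453979
d₂ = d₁ − σ√T = -0.453979 − 0.346574 = -0.800553
e^{−rT} = e^{−0.0328·1.1968} = 0.961505
N(−d₁) = 0.675078,  N(−d₂) = 0.788305
Put price V = K·e^{−rT}·N(−d₂) − S·N(−d₁) = 243.198840 − 167.574629 = 75.624211
φ(d₁) = (1/√(2π))·e^{−d₁²/2} = 0.359879
Γ = φ(d₁) / (S·σ·√T) = 0.004183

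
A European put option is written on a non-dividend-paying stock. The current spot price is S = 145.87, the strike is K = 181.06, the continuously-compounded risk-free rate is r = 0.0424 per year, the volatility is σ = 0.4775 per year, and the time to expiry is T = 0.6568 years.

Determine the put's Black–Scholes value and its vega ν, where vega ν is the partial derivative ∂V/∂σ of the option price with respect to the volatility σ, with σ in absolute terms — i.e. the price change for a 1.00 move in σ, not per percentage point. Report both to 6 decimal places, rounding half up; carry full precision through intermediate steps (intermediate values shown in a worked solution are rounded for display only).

σ√T = 0.4775·√0.6568 = 0.386981
d₁ = (ln(S/K) + (r+σ²/2)T) / (σ√T) = (ln(145.87/181.06) + (0.0424+0.4775²/2)·0.6568) / 0.386981 = (-0.216113 + 0.102726) / 0.386981 = -0.293004
d₂ = d₁ − σ√T = -0.293004 − 0.386981 = -0.679985
e^{−rT} = e^{−0.0424·0.6568} = 0.972536
N(−d₁) = 0.615240,  N(−d₂) = 0.751743
Put price V = K·e^{−rT}·N(−d₂) − S·N(−d₁) = 132.372450 − 89.745128 = 42.627323
φ(d₁) = (1/√(2π))·e^{−d₁²/2} = 0.382180
ν = S·φ(d₁)·√T = 45.180417

price = 42.627323
ν = 45.180417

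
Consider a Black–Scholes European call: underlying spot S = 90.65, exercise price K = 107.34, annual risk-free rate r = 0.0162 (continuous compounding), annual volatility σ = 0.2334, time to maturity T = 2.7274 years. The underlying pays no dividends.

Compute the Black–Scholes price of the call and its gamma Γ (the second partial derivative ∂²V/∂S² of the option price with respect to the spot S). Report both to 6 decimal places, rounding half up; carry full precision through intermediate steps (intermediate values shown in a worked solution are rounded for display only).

price = 9.506592
Γ = 0.011320

σ√T = 0.2334·√2.7274 = 0.385456
d₁ = (ln(S/K) + (r+σ²/2)T) / (σ√T) = (ln(90.65/107.34) + (0.0162+0.2334²/2)·2.7274) / 0.385456 = (-0.168995 + 0.118472) / 0.385456 = -0.131074
d₂ = d₁ − σ√T = -0.131074 − 0.385456 = -0.516530
e^{−rT} = e^{−0.0162·2.7274} = 0.956778
N(d₁) = 0.447858,  N(d₂) = 0.302742
Call price V = S·N(d₁) − K·e^{−rT}·N(d₂) = 40.598370 − 31.091779 = 9.506592
φ(d₁) = (1/√(2π))·e^{−d₁²/2} = 0.395530
Γ = φ(d₁) / (S·σ·√T) = 0.011320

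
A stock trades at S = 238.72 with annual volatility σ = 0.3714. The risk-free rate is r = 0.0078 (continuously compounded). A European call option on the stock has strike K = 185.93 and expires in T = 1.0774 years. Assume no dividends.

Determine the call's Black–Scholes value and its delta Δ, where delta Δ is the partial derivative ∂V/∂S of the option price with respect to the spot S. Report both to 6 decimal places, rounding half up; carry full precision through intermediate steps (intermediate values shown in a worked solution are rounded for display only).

σ√T = 0.3714·√1.0774 = 0.385505
d₁ = (ln(S/K) + (r+σ²/2)T) / (σ√T) = (ln(238.72/185.93) + (0.0078+0.3714²/2)·1.0774) / 0.385505 = (0.249921 + 0.082711) / 0.385505 = 0.862847
d₂ = d₁ − σ√T = 0.862847 − 0.385505 = 0.477341
e^{−rT} = e^{−0.0078·1.0774} = 0.991631
N(d₁) = 0.805889,  N(d₂) = 0.683440
Call price V = S·N(d₁) − K·e^{−rT}·N(d₂) = 192.381844 − 126.008676 = 66.373168
Δ = N(d₁) = 0.805889

price = 66.373168
Δ = 0.805889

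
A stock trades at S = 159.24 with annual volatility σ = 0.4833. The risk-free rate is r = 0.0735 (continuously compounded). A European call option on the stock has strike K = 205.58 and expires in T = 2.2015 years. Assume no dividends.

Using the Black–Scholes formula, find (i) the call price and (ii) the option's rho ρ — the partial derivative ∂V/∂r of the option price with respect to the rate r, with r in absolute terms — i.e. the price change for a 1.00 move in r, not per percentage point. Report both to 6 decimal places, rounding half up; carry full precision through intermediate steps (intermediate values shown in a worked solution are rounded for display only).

price = 39.353531
ρ = 120.260039

σ√T = 0.4833·√2.2015 = 0.717094
d₁ = (ln(S/K) + (r+σ²/2)T) / (σ√T) = (ln(159.24/205.58) + (0.0735+0.4833²/2)·2.2015) / 0.717094 = (-0.255423 + 0.418922) / 0.717094 = 0.228003
d₂ = d₁ − σ√T = 0.228003 − 0.717094 = -0.489091
e^{−rT} = e^{−0.0735·2.2015} = 0.850603
N(d₁) = 0.590178,  N(d₂) = 0.312389
Call price V = S·N(d₁) − K·e^{−rT}·N(d₂) = 93.979940 − 54.626409 = 39.353531
ρ = K·T·e^{−rT}·N(d₂) = 120.260039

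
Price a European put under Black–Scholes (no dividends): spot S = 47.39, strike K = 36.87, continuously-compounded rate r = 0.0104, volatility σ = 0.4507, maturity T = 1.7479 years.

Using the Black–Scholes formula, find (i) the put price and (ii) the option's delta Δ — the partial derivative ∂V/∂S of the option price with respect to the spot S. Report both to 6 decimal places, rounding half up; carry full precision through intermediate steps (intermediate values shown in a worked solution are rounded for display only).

σ√T = 0.4507·√1.7479 = 0.595862
d₁ = (ln(S/K) + (r+σ²/2)T) / (σ√T) = (ln(47.39/36.87) + (0.0104+0.4507²/2)·1.7479) / 0.595862 = (0.251013 + 0.195704) / 0.595862 = 0.749699
d₂ = d₁ − σ√T = 0.749699 − 0.595862 = 0.153836
e^{−rT} = e^{−0.0104·1.7479} = 0.981986
N(−d₁) = 0.226718,  N(−d₂) = 0.438869
Put price V = K·e^{−rT}·N(−d₂) − S·N(−d₁) = 15.889628 − 10.744172 = 5.145456
Δ = −N(−d₁) = -0.226718

price = 5.145456
Δ = -0.226718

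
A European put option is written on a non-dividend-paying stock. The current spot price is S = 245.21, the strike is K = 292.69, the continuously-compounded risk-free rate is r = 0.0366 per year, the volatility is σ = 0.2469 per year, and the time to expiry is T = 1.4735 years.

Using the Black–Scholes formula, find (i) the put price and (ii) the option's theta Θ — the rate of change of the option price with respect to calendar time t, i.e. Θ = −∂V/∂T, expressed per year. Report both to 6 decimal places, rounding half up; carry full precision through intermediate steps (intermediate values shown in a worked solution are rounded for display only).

price = 49.742883
Θ = -2.384916

σ√T = 0.2469·√1.4735 = 0.299706
d₁ = (ln(S/K) + (r+σ²/2)T) / (σ√T) = (ln(245.21/292.69) + (0.0366+0.2469²/2)·1.4735) / 0.299706 = (-0.176999 + 0.098842) / 0.299706 = -0.260778
d₂ = d₁ − σ√T = -0.260778 − 0.299706 = -0.560485
e^{−rT} = e^{−0.0366·1.4735} = 0.947498
N(−d₁) = 0.602868,  N(−d₂) = 0.712426
Put price V = K·e^{−rT}·N(−d₂) − S·N(−d₁) = 197.572208 − 147.829326 = 49.742883
φ(d₁) = (1/√(2π))·e^{−d₁²/2} = 0.385605
Θ = −S·φ(d₁)·σ/(2√T) + r·K·e^{−rT}·N(−d₂) = −9.616059 + 7.231143 = -2.384916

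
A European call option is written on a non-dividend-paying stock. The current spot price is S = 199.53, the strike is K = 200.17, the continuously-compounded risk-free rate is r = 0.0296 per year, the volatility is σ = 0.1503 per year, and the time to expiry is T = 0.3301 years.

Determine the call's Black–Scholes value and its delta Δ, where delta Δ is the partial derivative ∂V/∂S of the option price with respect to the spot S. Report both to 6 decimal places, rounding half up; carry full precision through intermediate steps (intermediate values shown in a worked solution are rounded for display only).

σ√T = 0.1503·√0.3301 = 0.086354
d₁ = (ln(S/K) + (r+σ²/2)T) / (σ√T) = (ln(199.53/200.17) + (0.0296+0.1503²/2)·0.3301) / 0.086354 = (-0.003202 + 0.013499) / 0.086354 = 0.119242
d₂ = d₁ − σ√T = 0.119242 − 0.086354 = 0.032889
e^{−rT} = e^{−0.0296·0.3301} = 0.990277
N(d₁) = 0.547458,  N(d₂) = 0.513118
Call price V = S·N(d₁) − K·e^{−rT}·N(d₂) = 109.234371 − 101.712194 = 7.522177
Δ = N(d₁) = 0.547458

price = 7.522177
Δ = 0.547458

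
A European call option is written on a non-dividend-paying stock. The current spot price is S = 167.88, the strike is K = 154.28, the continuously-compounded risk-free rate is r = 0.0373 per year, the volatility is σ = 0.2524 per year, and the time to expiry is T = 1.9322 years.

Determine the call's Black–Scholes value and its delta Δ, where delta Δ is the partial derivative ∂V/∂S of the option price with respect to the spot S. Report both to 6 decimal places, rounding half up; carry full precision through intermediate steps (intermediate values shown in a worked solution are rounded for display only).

price = 35.944308
Δ = 0.732909

σ√T = 0.2524·√1.9322 = 0.350845
d₁ = (ln(S/K) + (r+σ²/2)T) / (σ√T) = (ln(167.88/154.28) + (0.0373+0.2524²/2)·1.9322) / 0.350845 = (0.084480 + 0.133617) / 0.350845 = 0.621635
d₂ = d₁ − σ√T = 0.621635 − 0.350845 = 0.270790
e^{−rT} = e^{−0.0373·1.9322} = 0.930465
N(d₁) = 0.732909,  N(d₂) = 0.606724
Call price V = S·N(d₁) − K·e^{−rT}·N(d₂) = 123.040758 − 87.096451 = 35.944308
Δ = N(d₁) = 0.732909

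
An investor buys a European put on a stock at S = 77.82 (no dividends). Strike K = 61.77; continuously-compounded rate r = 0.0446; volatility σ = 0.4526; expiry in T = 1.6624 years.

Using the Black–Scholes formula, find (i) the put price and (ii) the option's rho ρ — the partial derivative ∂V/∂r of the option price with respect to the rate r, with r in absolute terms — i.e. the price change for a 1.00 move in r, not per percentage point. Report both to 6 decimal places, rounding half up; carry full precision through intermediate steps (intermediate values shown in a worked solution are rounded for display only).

price = 7.278530
ρ = -38.961404

σ√T = 0.4526·√1.6624 = 0.583556
d₁ = (ln(S/K) + (r+σ²/2)T) / (σ√T) = (ln(77.82/61.77) + (0.0446+0.4526²/2)·1.6624) / 0.583556 = (0.230981 + 0.244412) / 0.583556 = 0.814648
d₂ = d₁ − σ√T = 0.814648 − 0.583556 = 0.231092
e^{−rT} = e^{−0.0446·1.6624} = 0.928539
N(−d₁) = 0.207637,  N(−d₂) = 0.408622
Put price V = K·e^{−rT}·N(−d₂) − S·N(−d₁) = 23.436841 − 16.158311 = 7.278530
ρ = −K·T·e^{−rT}·N(−d₂) = -38.961404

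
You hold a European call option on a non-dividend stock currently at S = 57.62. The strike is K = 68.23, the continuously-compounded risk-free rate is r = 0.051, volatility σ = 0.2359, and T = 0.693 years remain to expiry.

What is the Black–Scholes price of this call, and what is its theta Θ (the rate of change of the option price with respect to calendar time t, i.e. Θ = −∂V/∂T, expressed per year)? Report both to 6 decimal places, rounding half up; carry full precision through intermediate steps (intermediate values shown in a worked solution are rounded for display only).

price = 1.780916
Θ = -3.481092

σ√T = 0.2359·√0.693 = 0.196379
d₁ = (ln(S/K) + (r+σ²/2)T) / (σ√T) = (ln(57.62/68.23) + (0.051+0.2359²/2)·0.693) / 0.196379 = (-0.169015 + 0.054625) / 0.196379 = -0.582493
d₂ = d₁ − σ√T = -0.582493 − 0.196379 = -0.778872
e^{−rT} = e^{−0.051·0.693} = 0.965274
N(d₁) = 0.280117,  N(d₂) = 0.218028
Call price V = S·N(d₁) − K·e^{−rT}·N(d₂) = 16.140356 − 14.359440 = 1.780916
φ(d₁) = (1/√(2π))·e^{−d₁²/2} = 0.336692
Θ = −S·φ(d₁)·σ/(2√T) − r·K·e^{−rT}·N(d₂) = −2.748761 − 0.732331 = -3.481092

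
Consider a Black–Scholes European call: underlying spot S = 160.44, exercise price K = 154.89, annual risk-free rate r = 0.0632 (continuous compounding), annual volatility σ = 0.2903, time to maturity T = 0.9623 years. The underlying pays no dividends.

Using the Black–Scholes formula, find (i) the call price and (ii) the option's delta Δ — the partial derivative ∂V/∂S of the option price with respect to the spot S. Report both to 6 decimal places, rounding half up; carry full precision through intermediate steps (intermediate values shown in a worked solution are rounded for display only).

price = 25.647710
Δ = 0.684235

σ√T = 0.2903·√0.9623 = 0.284775
d₁ = (ln(S/K) + (r+σ²/2)T) / (σ√T) = (ln(160.44/154.89) + (0.0632+0.2903²/2)·0.9623) / 0.284775 = (0.035205 + 0.101366) / 0.284775 = 0.479574
d₂ = d₁ − σ√T = 0.479574 − 0.284775 = 0.194798
e^{−rT} = e^{−0.0632·0.9623} = 0.940995
N(d₁) = 0.684235,  N(d₂) = 0.577225
Call price V = S·N(d₁) − K·e^{−rT}·N(d₂) = 109.778611 − 84.130902 = 25.647710
Δ = N(d₁) = 0.684235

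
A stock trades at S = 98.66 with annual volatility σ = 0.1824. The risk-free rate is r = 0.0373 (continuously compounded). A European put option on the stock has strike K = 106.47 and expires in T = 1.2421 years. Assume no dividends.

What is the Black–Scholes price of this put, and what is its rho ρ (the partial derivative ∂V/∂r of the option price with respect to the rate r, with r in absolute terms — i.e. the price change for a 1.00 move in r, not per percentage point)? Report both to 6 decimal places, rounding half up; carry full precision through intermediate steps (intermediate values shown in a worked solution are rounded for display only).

price = 9.690290
ρ = -75.518766

σ√T = 0.1824·√1.2421 = 0.203284
d₁ = (ln(S/K) + (r+σ²/2)T) / (σ√T) = (ln(98.66/106.47) + (0.0373+0.1824²/2)·1.2421) / 0.203284 = (-0.076184 + 0.066993) / 0.203284 = -0.045213
d₂ = d₁ − σ√T = -0.045213 − 0.203284 = -0.248497
e^{−rT} = e^{−0.0373·1.2421} = 0.954727
N(−d₁) = 0.518031,  N(−d₂) = 0.598125
Put price V = K·e^{−rT}·N(−d₂) − S·N(−d₁) = 60.799264 − 51.108975 = 9.690290
ρ = −K·T·e^{−rT}·N(−d₂) = -75.518766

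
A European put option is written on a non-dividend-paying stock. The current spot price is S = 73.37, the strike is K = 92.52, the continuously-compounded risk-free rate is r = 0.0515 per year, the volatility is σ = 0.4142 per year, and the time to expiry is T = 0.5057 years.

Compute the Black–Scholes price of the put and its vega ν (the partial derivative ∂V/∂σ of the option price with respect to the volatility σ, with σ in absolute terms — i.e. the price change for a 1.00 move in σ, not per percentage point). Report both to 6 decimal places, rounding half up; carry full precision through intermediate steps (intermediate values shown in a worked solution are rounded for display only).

σ√T = 0.4142·√0.5057 = 0.294548
d₁ = (ln(S/K) + (r+σ²/2)T) / (σ√T) = (ln(73.37/92.52) + (0.0515+0.4142²/2)·0.5057) / 0.294548 = (-0.231910 + 0.069423) / 0.294548 = -0.551647
d₂ = d₁ − σ√T = -0.551647 − 0.294548 = -0.846196
e^{−rT} = e^{−0.0515·0.5057} = 0.974293
N(−d₁) = 0.709405,  N(−d₂) = 0.801278
Put price V = K·e^{−rT}·N(−d₂) − S·N(−d₁) = 72.228464 − 52.049044 = 20.179420
φ(d₁) = (1/√(2π))·e^{−d₁²/2} = 0.342633
ν = S·φ(d₁)·√T = 17.876972

price = 20.179420
ν = 17.876972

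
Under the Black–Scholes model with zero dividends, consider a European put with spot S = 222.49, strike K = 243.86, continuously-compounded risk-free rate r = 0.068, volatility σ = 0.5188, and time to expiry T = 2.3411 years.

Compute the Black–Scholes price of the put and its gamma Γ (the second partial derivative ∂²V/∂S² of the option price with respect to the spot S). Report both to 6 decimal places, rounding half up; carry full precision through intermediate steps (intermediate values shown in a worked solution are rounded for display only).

price = 59.379109
Γ = 0.002011

σ√T = 0.5188·√2.3411 = 0.793798
d₁ = (ln(S/K) + (r+σ²/2)T) / (σ√T) = (ln(222.49/243.86) + (0.068+0.5188²/2)·2.3411) / 0.793798 = (-0.091712 + 0.474252) / 0.793798 = 0.481911
d₂ = d₁ − σ√T = 0.481911 − 0.793798 = -0.311887
e^{−rT} = e^{−0.068·2.3411} = 0.852830
N(−d₁) = 0.314934,  N(−d₂) = 0.622437
Put price V = K·e^{−rT}·N(−d₂) − S·N(−d₁) = 129.448877 − 70.069768 = 59.379109
φ(d₁) = (1/√(2π))·e^{−d₁²/2} = 0.355206
Γ = φ(d₁) / (S·σ·√T) = 0.002011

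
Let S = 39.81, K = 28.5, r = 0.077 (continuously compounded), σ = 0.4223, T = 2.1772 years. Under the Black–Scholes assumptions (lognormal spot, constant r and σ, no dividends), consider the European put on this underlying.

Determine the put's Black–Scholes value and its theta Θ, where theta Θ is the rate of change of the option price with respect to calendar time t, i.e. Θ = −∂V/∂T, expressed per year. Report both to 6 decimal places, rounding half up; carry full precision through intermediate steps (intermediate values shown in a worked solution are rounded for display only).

σ√T = 0.4223·√2.1772 = 0.623118
d₁ = (ln(S/K) + (r+σ²/2)T) / (σ√T) = (ln(39.81/28.5) + (0.077+0.4223²/2)·2.1772) / 0.623118 = (0.334214 + 0.361782) / 0.623118 = 1.116958
d₂ = d₁ − σ√T = 1.116958 − 0.623118 = 0.493840
e^{−rT} = e^{−0.077·2.1772} = 0.845654
N(−d₁) = 0.132006,  N(−d₂) = 0.310710
Put price V = K·e^{−rT}·N(−d₂) − S·N(−d₁) = 7.488461 − 5.255166 = 2.233294
φ(d₁) = (1/√(2π))·e^{−d₁²/2} = 0.213795
Θ = −S·φ(d₁)·σ/(2√T) + r·K·e^{−rT}·N(−d₂) = −1.217958 + 0.576611 = -0.641347

price = 2.233294
Θ = -0.641347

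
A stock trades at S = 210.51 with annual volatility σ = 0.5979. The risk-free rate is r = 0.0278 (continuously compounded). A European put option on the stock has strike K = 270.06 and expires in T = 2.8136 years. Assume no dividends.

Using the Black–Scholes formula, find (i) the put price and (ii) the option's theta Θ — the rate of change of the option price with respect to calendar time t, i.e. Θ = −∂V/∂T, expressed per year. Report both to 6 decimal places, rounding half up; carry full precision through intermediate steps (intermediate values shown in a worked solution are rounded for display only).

σ√T = 0.5979·√2.8136 = 1.002905
d₁ = (ln(S/K) + (r+σ²/2)T) / (σ√T) = (ln(210.51/270.06) + (0.0278+0.5979²/2)·2.8136) / 1.002905 = (-0.249111 + 0.581127) / 1.002905 = 0.331054
d₂ = d₁ − σ√T = 0.331054 − 1.002905 = -0.671850
e^{−rT} = e^{−0.0278·2.8136} = 0.924763
N(−d₁) = 0.370302,  N(−d₂) = 0.749161
Put price V = K·e^{−rT}·N(−d₂) − S·N(−d₁) = 187.096414 − 77.952203 = 109.144211
φ(d₁) = (1/√(2π))·e^{−d₁²/2} = 0.377669
Θ = −S·φ(d₁)·σ/(2√T) + r·K·e^{−rT}·N(−d₂) = −14.169400 + 5.201280 = -8.968120

price = 109.144211
Θ = -8.968120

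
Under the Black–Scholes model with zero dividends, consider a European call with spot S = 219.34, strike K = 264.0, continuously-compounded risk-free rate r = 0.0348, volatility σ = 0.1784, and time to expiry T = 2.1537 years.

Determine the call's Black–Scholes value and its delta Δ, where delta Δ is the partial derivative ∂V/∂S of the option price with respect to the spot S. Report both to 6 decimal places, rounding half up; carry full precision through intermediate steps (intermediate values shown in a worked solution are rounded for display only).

σ√T = 0.1784·√2.1537 = 0.261811
d₁ = (ln(S/K) + (r+σ²/2)T) / (σ√T) = (ln(219.34/264.0) + (0.0348+0.1784²/2)·2.1537) / 0.261811 = (-0.185326 + 0.109221) / 0.261811 = -0.290687
d₂ = d₁ − σ√T = -0.290687 − 0.261811 = -0.552497
e^{−rT} = e^{−0.0348·2.1537} = 0.927791
N(d₁) = 0.385646,  N(d₂) = 0.290304
Call price V = S·N(d₁) − K·e^{−rT}·N(d₂) = 84.587486 − 71.106099 = 13.481386
Δ = N(d₁) = 0.385646

price = 13.481386
Δ = 0.385646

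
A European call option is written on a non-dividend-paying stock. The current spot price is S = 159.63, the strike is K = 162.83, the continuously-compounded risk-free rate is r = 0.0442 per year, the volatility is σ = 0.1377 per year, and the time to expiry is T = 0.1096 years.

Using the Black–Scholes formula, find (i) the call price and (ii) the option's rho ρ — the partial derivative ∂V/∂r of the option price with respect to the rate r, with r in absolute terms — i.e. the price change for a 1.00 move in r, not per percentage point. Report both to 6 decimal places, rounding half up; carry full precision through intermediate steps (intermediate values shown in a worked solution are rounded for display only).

price = 1.875215
ρ = 6.437081

σ√T = 0.1377·√0.1096 = 0.045587
d₁ = (ln(S/K) + (r+σ²/2)T) / (σ√T) = (ln(159.63/162.83) + (0.0442+0.1377²/2)·0.1096) / 0.045587 = (-0.019848 + 0.005883) / 0.045587 = -0.306331
d₂ = d₁ − σ√T = -0.306331 − 0.045587 = -0.351918
e^{−rT} = e^{−0.0442·0.1096} = 0.995167
N(d₁) = 0.379676,  N(d₂) = 0.362450
Call price V = S·N(d₁) − K·e^{−rT}·N(d₂) = 60.607701 − 58.732486 = 1.875215
ρ = K·T·e^{−rT}·N(d₂) = 6.437081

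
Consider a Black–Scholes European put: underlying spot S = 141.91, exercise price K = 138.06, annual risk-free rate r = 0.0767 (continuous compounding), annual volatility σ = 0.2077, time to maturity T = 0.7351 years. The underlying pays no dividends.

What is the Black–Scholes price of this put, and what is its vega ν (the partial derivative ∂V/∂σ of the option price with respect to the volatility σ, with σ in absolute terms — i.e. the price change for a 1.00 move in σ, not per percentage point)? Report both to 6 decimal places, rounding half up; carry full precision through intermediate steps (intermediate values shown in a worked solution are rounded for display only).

σ√T = 0.2077·√0.7351 = 0.178078
d₁ = (ln(S/K) + (r+σ²/2)T) / (σ√T) = (ln(141.91/138.06) + (0.0767+0.2077²/2)·0.7351) / 0.178078 = (0.027505 + 0.072238) / 0.178078 = 0.560108
d₂ = d₁ − σ√T = 0.560108 − 0.178078 = 0.382030
e^{−rT} = e^{−0.0767·0.7351} = 0.945178
N(−d₁) = 0.287703,  N(−d₂) = 0.351220
Put price V = K·e^{−rT}·N(−d₂) − S·N(−d₁) = 45.831093 − 40.827940 = 5.003152
φ(d₁) = (1/√(2π))·e^{−d₁²/2} = 0.341025
ν = S·φ(d₁)·√T = 41.492801

price = 5.003152
ν = 41.492801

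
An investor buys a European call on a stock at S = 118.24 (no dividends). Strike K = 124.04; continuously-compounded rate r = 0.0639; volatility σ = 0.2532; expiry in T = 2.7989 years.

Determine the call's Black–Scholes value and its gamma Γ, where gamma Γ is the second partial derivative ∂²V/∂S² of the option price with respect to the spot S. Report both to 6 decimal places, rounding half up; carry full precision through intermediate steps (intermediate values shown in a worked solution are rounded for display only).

price = 26.740931
Γ = 0.006954

σ√T = 0.2532·√2.7989 = 0.423601
d₁ = (ln(S/K) + (r+σ²/2)T) / (σ√T) = (ln(118.24/124.04) + (0.0639+0.2532²/2)·2.7989) / 0.423601 = (-0.047888 + 0.268569) / 0.423601 = 0.520964
d₂ = d₁ − σ√T = 0.520964 − 0.423601 = 0.097363
e^{−rT} = e^{−0.0639·2.7989} = 0.836232
N(d₁) = 0.698804,  N(d₂) = 0.538781
Call price V = S·N(d₁) − K·e^{−rT}·N(d₂) = 82.626600 − 55.885669 = 26.740931
φ(d₁) = (1/√(2π))·e^{−d₁²/2} = 0.348318
Γ = φ(d₁) / (S·σ·√T) = 0.006954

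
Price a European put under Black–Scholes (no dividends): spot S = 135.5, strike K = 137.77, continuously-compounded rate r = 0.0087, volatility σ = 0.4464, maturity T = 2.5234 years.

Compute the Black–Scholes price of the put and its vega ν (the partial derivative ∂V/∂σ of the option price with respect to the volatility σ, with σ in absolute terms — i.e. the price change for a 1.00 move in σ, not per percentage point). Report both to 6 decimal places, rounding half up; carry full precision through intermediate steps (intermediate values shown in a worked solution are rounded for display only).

σ√T = 0.4464·√2.5234 = 0.709116
d₁ = (ln(S/K) + (r+σ²/2)T) / (σ√T) = (ln(135.5/137.77) + (0.0087+0.4464²/2)·2.5234) / 0.709116 = (-0.016614 + 0.273376) / 0.709116 = 0.362088
d₂ = d₁ − σ√T = 0.362088 − 0.709116 = -0.347028
e^{−rT} = e^{−0.0087·2.5234} = 0.978286
N(−d₁) = 0.358643,  N(−d₂) = 0.635715
Put price V = K·e^{−rT}·N(−d₂) − S·N(−d₁) = 85.680642 − 48.596150 = 37.084491
φ(d₁) = (1/√(2π))·e^{−d₁²/2} = 0.373629
ν = S·φ(d₁)·√T = 80.421607

price = 37.084491
ν = 80.421607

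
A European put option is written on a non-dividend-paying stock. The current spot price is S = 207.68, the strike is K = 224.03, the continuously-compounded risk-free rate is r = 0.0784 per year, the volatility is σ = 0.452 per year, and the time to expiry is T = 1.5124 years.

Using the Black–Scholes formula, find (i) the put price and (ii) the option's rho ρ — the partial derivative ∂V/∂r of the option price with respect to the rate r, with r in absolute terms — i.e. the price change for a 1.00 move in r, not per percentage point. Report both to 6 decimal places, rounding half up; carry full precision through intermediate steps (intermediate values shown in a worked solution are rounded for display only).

price = 40.295339
ρ = -174.433778

σ√T = 0.452·√1.5124 = 0.555868
d₁ = (ln(S/K) + (r+σ²/2)T) / (σ√T) = (ln(207.68/224.03) + (0.0784+0.452²/2)·1.5124) / 0.555868 = (-0.075782 + 0.273067) / 0.555868 = 0.354914
d₂ = d₁ − σ√T = 0.354914 − 0.555868 = -0.200954
e^{−rT} = e^{−0.0784·1.5124} = 0.888188
N(−d₁) = 0.361327,  N(−d₂) = 0.579633
Put price V = K·e^{−rT}·N(−d₂) − S·N(−d₁) = 115.335743 − 75.040403 = 40.295339
ρ = −K·T·e^{−rT}·N(−d₂) = -174.433778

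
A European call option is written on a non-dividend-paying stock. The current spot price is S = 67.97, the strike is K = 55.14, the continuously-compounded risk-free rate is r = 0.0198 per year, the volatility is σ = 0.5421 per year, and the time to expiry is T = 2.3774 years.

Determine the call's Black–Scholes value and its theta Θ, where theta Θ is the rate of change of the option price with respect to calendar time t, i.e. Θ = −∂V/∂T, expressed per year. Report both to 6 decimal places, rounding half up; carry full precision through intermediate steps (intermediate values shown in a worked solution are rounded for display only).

σ√T = 0.5421·√2.3774 = 0.835854
d₁ = (ln(S/K) + (r+σ²/2)T) / (σ√T) = (ln(67.97/55.14) + (0.0198+0.5421²/2)·2.3774) / 0.835854 = (0.209191 + 0.396399) / 0.835854 = 0.724516
d₂ = d₁ − σ√T = 0.724516 − 0.835854 = -0.111338
e^{−rT} = e^{−0.0198·2.3774} = 0.954018
N(d₁) = 0.765625,  N(d₂) = 0.455674
Call price V = S·N(d₁) − K·e^{−rT}·N(d₂) = 52.039563 − 23.970534 = 28.069029
φ(d₁) = (1/√(2π))·e^{−d₁²/2} = 0.306849
Θ = −S·φ(d₁)·σ/(2√T) − r·K·e^{−rT}·N(d₂) = −3.666401 − 0.474617 = -4.141018

price = 28.069029
Θ = -4.141018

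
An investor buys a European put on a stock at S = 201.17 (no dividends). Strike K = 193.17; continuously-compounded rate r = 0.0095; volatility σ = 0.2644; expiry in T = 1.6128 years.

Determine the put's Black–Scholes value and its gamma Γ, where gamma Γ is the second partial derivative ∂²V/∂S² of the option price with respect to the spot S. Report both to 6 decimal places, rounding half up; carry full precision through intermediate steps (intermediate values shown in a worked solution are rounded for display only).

price = 20.981441
Γ = 0.005585

σ√T = 0.2644·√1.6128 = 0.335778
d₁ = (ln(S/K) + (r+σ²/2)T) / (σ√T) = (ln(201.17/193.17) + (0.0095+0.2644²/2)·1.6128) / 0.335778 = (0.040580 + 0.071695) / 0.335778 = 0.334372
d₂ = d₁ − σ√T = 0.334372 − 0.335778 = -0.001406
e^{−rT} = e^{−0.0095·1.6128} = 0.984795
N(−d₁) = 0.369049,  N(−d₂) = 0.500561
Put price V = K·e^{−rT}·N(−d₂) − S·N(−d₁) = 95.223124 − 74.241683 = 20.981441
φ(d₁) = (1/√(2π))·e^{−d₁²/2} = 0.377252
Γ = φ(d₁) / (S·σ·√T) = 0.005585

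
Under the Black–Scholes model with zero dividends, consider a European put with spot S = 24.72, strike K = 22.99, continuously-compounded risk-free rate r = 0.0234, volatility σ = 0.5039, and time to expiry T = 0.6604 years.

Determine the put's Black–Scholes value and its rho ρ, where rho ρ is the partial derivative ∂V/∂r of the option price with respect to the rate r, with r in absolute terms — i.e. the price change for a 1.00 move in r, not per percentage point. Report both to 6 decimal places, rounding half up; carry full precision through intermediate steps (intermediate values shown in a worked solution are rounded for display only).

price = 2.887214
ρ = -7.414245

σ√T = 0.5039·√0.6604 = 0.409494
d₁ = (ln(S/K) + (r+σ²/2)T) / (σ√T) = (ln(24.72/22.99) + (0.0234+0.5039²/2)·0.6604) / 0.409494 = (0.072553 + 0.099296) / 0.409494 = 0.419663
d₂ = d₁ − σ√T = 0.419663 − 0.409494 = 0.010168
e^{−rT} = e^{−0.0234·0.6604} = 0.984665
N(−d₁) = 0.337366,  N(−d₂) = 0.495944
Put price V = K·e^{−rT}·N(−d₂) − S·N(−d₁) = 11.226901 − 8.339687 = 2.887214
ρ = −K·T·e^{−rT}·N(−d₂) = -7.414245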